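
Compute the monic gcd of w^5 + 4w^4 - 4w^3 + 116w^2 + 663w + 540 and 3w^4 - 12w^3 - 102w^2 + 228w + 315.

Apply the Euclidean algorithm:
  w^5 + 4w^4 - 4w^3 + 116w^2 + 663w + 540 = ((1/3)w + 8/3)(3w^4 - 12w^3 - 102w^2 + 228w + 315) + (62w^3 + 312w^2 - 50w - 300)
  3w^4 - 12w^3 - 102w^2 + 228w + 315 = ((3/62)w - 420/961)(62w^3 + 312w^2 - 50w - 300) + ((35343/961)w^2 + (212058/961)w + 176715/961)
  62w^3 + 312w^2 - 50w - 300 = ((59582/35343)w - 19220/11781)((35343/961)w^2 + (212058/961)w + 176715/961) + (0)
Last nonzero remainder: (35343/961)w^2 + (212058/961)w + 176715/961. Dividing through by 35343/961 gives the monic gcd w^2 + 6w + 5.

w^2 + 6w + 5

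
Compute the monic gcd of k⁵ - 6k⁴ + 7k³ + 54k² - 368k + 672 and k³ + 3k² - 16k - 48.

k² - 16

Apply the Euclidean algorithm:
  k⁵ - 6k⁴ + 7k³ + 54k² - 368k + 672 = (k² - 9k + 50)(k³ + 3k² - 16k - 48) + (-192k² + 3072)
  k³ + 3k² - 16k - 48 = (-(1/192)k - 1/64)(-192k² + 3072) + (0)
Last nonzero remainder: -192k² + 3072. Dividing through by -192 gives the monic gcd k² - 16.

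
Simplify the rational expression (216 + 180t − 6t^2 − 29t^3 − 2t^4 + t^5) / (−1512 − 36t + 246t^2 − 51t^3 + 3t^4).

Apply the Euclidean algorithm:
  t^5 − 2t^4 − 29t^3 − 6t^2 + 180t + 216 = ((1/3)t + 5)(3t^4 − 51t^3 + 246t^2 − 36t − 1512) + (144t^3 − 1224t^2 + 864t + 7776)
  3t^4 − 51t^3 + 246t^2 − 36t − 1512 = ((1/48)t − 17/96)(144t^3 − 1224t^2 + 864t + 7776) + ((45/4)t^2 − 45t − 135)
  144t^3 − 1224t^2 + 864t + 7776 = ((64/5)t − 288/5)((45/4)t^2 − 45t − 135) + (0)
Last nonzero remainder: (45/4)t^2 − 45t − 135. Dividing through by 45/4 gives the monic gcd t^2 − 4t − 12.
Cancel t^2 − 4t − 12 from numerator and denominator to get the reduced form.

(−18 − 9t + 2t^2 + t^3)/(126 − 39t + 3t^2)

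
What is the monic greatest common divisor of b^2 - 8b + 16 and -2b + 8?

By polynomial division,
  b^2 - 8b + 16 = (-(1/2)b + 2)(-2b + 8) + (0)
Last nonzero remainder: -2b + 8. Dividing through by -2 gives the monic gcd b - 4.

b - 4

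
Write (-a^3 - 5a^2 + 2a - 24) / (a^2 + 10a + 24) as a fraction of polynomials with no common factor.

(-a^2 + a - 4)/(a + 4)

By polynomial division,
  -a^3 - 5a^2 + 2a - 24 = (-a + 5)(a^2 + 10a + 24) + (-24a - 144)
  a^2 + 10a + 24 = (-(1/24)a - 1/6)(-24a - 144) + (0)
Last nonzero remainder: -24a - 144. Dividing through by -24 gives the monic gcd a + 6.
Cancel a + 6 from numerator and denominator to get the reduced form.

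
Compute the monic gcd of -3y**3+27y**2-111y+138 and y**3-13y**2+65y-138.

By polynomial division,
  -3y**3+27y**2-111y+138 = (-3)(y**3-13y**2+65y-138) + (-12y**2+84y-276)
  y**3-13y**2+65y-138 = (-(1/12)y+1/2)(-12y**2+84y-276) + (0)
Last nonzero remainder: -12y**2+84y-276. Dividing through by -12 gives the monic gcd y**2-7y+23.

y**2-7y+23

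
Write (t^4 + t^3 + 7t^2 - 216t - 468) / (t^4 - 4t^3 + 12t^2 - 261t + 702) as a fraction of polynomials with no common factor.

By polynomial division,
  t^4 + t^3 + 7t^2 - 216t - 468 = (t^4 - 4t^3 + 12t^2 - 261t + 702) + (5t^3 - 5t^2 + 45t - 1170)
  t^4 - 4t^3 + 12t^2 - 261t + 702 = ((1/5)t - 3/5)(5t^3 - 5t^2 + 45t - 1170) + (0)
Last nonzero remainder: 5t^3 - 5t^2 + 45t - 1170. Dividing through by 5 gives the monic gcd t^3 - t^2 + 9t - 234.
Cancel t^3 - t^2 + 9t - 234 from numerator and denominator to get the reduced form.

(t + 2)/(t - 3)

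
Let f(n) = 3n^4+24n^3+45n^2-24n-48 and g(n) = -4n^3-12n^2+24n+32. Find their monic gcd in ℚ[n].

n^2+5n+4

Apply the Euclidean algorithm:
  3n^4+24n^3+45n^2-24n-48 = (-(3/4)n-15/4)(-4n^3-12n^2+24n+32) + (18n^2+90n+72)
  -4n^3-12n^2+24n+32 = (-(2/9)n+4/9)(18n^2+90n+72) + (0)
Last nonzero remainder: 18n^2+90n+72. Dividing through by 18 gives the monic gcd n^2+5n+4.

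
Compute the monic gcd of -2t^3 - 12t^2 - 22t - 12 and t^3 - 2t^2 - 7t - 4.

t + 1

By polynomial division,
  -2t^3 - 12t^2 - 22t - 12 = (-2)(t^3 - 2t^2 - 7t - 4) + (-16t^2 - 36t - 20)
  t^3 - 2t^2 - 7t - 4 = (-(1/16)t + 17/64)(-16t^2 - 36t - 20) + ((21/16)t + 21/16)
  -16t^2 - 36t - 20 = (-(256/21)t - 320/21)((21/16)t + 21/16) + (0)
Last nonzero remainder: (21/16)t + 21/16. Dividing through by 21/16 gives the monic gcd t + 1.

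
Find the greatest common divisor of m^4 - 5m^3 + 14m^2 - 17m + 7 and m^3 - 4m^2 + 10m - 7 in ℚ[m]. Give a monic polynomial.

m^3 - 4m^2 + 10m - 7

Repeated division with remainder:
  m^4 - 5m^3 + 14m^2 - 17m + 7 = (m - 1)(m^3 - 4m^2 + 10m - 7) + (0)
The last nonzero remainder m^3 - 4m^2 + 10m - 7 is already monic.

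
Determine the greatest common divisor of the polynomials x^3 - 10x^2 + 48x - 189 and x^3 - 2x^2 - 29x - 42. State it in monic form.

x - 7

Euclidean algorithm in ℚ[x]:
  x^3 - 10x^2 + 48x - 189 = (x^3 - 2x^2 - 29x - 42) + (-8x^2 + 77x - 147)
  x^3 - 2x^2 - 29x - 42 = (-(1/8)x - 61/64)(-8x^2 + 77x - 147) + ((1665/64)x - 11655/64)
  -8x^2 + 77x - 147 = (-(512/1665)x + 448/555)((1665/64)x - 11655/64) + (0)
Last nonzero remainder: (1665/64)x - 11655/64. Dividing through by 1665/64 gives the monic gcd x - 7.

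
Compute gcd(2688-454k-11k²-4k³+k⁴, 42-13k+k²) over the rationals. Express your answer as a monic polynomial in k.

42-13k+k²

Apply the Euclidean algorithm:
  k⁴-4k³-11k²-454k+2688 = (k²+9k+64)(k²-13k+42) + (0)
The last nonzero remainder k²-13k+42 is already monic.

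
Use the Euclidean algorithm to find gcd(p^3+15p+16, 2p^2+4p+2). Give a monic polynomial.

Apply the Euclidean algorithm:
  p^3+15p+16 = ((1/2)p-1)(2p^2+4p+2) + (18p+18)
  2p^2+4p+2 = ((1/9)p+1/9)(18p+18) + (0)
Last nonzero remainder: 18p+18. Dividing through by 18 gives the monic gcd p+1.

p+1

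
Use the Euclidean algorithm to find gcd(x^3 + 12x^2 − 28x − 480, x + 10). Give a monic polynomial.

x + 10

By polynomial division,
  x^3 + 12x^2 − 28x − 480 = (x^2 + 2x − 48)(x + 10) + (0)
The last nonzero remainder x + 10 is already monic.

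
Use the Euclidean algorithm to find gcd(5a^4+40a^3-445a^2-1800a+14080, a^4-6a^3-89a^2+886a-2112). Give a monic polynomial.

a^3-89a+352

By polynomial division,
  5a^4+40a^3-445a^2-1800a+14080 = (5)(a^4-6a^3-89a^2+886a-2112) + (70a^3-6230a+24640)
  a^4-6a^3-89a^2+886a-2112 = ((1/70)a-3/35)(70a^3-6230a+24640) + (0)
Last nonzero remainder: 70a^3-6230a+24640. Dividing through by 70 gives the monic gcd a^3-89a+352.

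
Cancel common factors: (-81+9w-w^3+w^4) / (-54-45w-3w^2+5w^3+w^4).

Repeated division with remainder:
  w^4-w^3+9w-81 = (w^4+5w^3-3w^2-45w-54) + (-6w^3+3w^2+54w-27)
  w^4+5w^3-3w^2-45w-54 = (-(1/6)w-11/12)(-6w^3+3w^2+54w-27) + ((35/4)w^2-315/4)
  -6w^3+3w^2+54w-27 = (-(24/35)w+12/35)((35/4)w^2-315/4) + (0)
Last nonzero remainder: (35/4)w^2-315/4. Dividing through by 35/4 gives the monic gcd w^2-9.
Cancel w^2-9 from numerator and denominator to get the reduced form.

(9-w+w^2)/(6+5w+w^2)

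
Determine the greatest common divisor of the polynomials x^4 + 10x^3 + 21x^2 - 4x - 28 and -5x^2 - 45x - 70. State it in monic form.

Repeated division with remainder:
  x^4 + 10x^3 + 21x^2 - 4x - 28 = (-(1/5)x^2 - (1/5)x + 2/5)(-5x^2 - 45x - 70) + (0)
Last nonzero remainder: -5x^2 - 45x - 70. Dividing through by -5 gives the monic gcd x^2 + 9x + 14.

x^2 + 9x + 14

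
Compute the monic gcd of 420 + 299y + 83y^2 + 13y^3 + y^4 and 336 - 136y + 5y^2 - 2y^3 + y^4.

28 + 5y + y^2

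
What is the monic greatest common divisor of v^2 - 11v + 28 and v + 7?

1

Apply the Euclidean algorithm:
  v^2 - 11v + 28 = (v - 18)(v + 7) + (154)
  v + 7 = ((1/154)v + 1/22)(154) + (0)
The last nonzero remainder is the constant 154, so the polynomials are coprime and gcd = 1.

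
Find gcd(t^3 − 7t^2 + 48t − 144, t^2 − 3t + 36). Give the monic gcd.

t^2 − 3t + 36

Repeated division with remainder:
  t^3 − 7t^2 + 48t − 144 = (t − 4)(t^2 − 3t + 36) + (0)
The last nonzero remainder t^2 − 3t + 36 is already monic.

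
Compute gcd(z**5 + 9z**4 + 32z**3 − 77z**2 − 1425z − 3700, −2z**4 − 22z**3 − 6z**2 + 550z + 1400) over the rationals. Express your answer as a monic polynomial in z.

z**3 + 4z**2 − 25z − 100

Euclidean algorithm in ℚ[z]:
  z**5 + 9z**4 + 32z**3 − 77z**2 − 1425z − 3700 = (−(1/2)z + 1)(−2z**4 − 22z**3 − 6z**2 + 550z + 1400) + (51z**3 + 204z**2 − 1275z − 5100)
  −2z**4 − 22z**3 − 6z**2 + 550z + 1400 = (−(2/51)z − 14/51)(51z**3 + 204z**2 − 1275z − 5100) + (0)
Last nonzero remainder: 51z**3 + 204z**2 − 1275z − 5100. Dividing through by 51 gives the monic gcd z**3 + 4z**2 − 25z − 100.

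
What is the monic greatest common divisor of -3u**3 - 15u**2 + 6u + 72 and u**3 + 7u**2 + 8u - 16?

u + 4

Repeated division with remainder:
  -3u**3 - 15u**2 + 6u + 72 = (-3)(u**3 + 7u**2 + 8u - 16) + (6u**2 + 30u + 24)
  u**3 + 7u**2 + 8u - 16 = ((1/6)u + 1/3)(6u**2 + 30u + 24) + (-6u - 24)
  6u**2 + 30u + 24 = (-u - 1)(-6u - 24) + (0)
Last nonzero remainder: -6u - 24. Dividing through by -6 gives the monic gcd u + 4.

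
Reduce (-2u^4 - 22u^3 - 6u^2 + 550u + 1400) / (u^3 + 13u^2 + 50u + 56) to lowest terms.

(-2u^2 + 50)/(u + 2)

By polynomial division,
  -2u^4 - 22u^3 - 6u^2 + 550u + 1400 = (-2u + 4)(u^3 + 13u^2 + 50u + 56) + (42u^2 + 462u + 1176)
  u^3 + 13u^2 + 50u + 56 = ((1/42)u + 1/21)(42u^2 + 462u + 1176) + (0)
Last nonzero remainder: 42u^2 + 462u + 1176. Dividing through by 42 gives the monic gcd u^2 + 11u + 28.
Cancel u^2 + 11u + 28 from numerator and denominator to get the reduced form.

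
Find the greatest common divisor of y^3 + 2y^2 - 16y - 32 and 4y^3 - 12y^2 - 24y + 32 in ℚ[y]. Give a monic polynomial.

y^2 - 2y - 8

By polynomial division,
  y^3 + 2y^2 - 16y - 32 = (1/4)(4y^3 - 12y^2 - 24y + 32) + (5y^2 - 10y - 40)
  4y^3 - 12y^2 - 24y + 32 = ((4/5)y - 4/5)(5y^2 - 10y - 40) + (0)
Last nonzero remainder: 5y^2 - 10y - 40. Dividing through by 5 gives the monic gcd y^2 - 2y - 8.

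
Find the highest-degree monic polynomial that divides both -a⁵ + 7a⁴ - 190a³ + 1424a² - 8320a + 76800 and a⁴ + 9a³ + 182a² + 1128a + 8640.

a² - a + 120

By polynomial division,
  -a⁵ + 7a⁴ - 190a³ + 1424a² - 8320a + 76800 = (-a + 16)(a⁴ + 9a³ + 182a² + 1128a + 8640) + (-152a³ - 360a² - 17728a - 61440)
  a⁴ + 9a³ + 182a² + 1128a + 8640 = (-(1/152)a - 63/1444)(-152a³ - 360a² - 17728a - 61440) + ((17928/361)a² - (17928/361)a + 2151360/361)
  -152a³ - 360a² - 17728a - 61440 = (-(6859/2241)a - 23104/2241)((17928/361)a² - (17928/361)a + 2151360/361) + (0)
Last nonzero remainder: (17928/361)a² - (17928/361)a + 2151360/361. Dividing through by 17928/361 gives the monic gcd a² - a + 120.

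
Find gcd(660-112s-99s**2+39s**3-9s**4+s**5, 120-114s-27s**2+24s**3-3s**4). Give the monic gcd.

By polynomial division,
  s**5-9s**4+39s**3-99s**2-112s+660 = (-(1/3)s+1/3)(-3s**4+24s**3-27s**2-114s+120) + (22s**3-128s**2-34s+620)
  -3s**4+24s**3-27s**2-114s+120 = (-(3/22)s+36/121)(22s**3-128s**2-34s+620) + ((780/121)s**2-(2340/121)s-7800/121)
  22s**3-128s**2-34s+620 = ((1331/390)s-3751/390)((780/121)s**2-(2340/121)s-7800/121) + (0)
Last nonzero remainder: (780/121)s**2-(2340/121)s-7800/121. Dividing through by 780/121 gives the monic gcd s**2-3s-10.

-10-3s+s**2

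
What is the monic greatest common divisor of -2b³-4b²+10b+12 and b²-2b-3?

b+1

By polynomial division,
  -2b³-4b²+10b+12 = (-2b-8)(b²-2b-3) + (-12b-12)
  b²-2b-3 = (-(1/12)b+1/4)(-12b-12) + (0)
Last nonzero remainder: -12b-12. Dividing through by -12 gives the monic gcd b+1.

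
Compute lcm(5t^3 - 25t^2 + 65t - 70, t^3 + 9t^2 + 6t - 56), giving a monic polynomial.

Euclidean algorithm in ℚ[t]:
  5t^3 - 25t^2 + 65t - 70 = (5)(t^3 + 9t^2 + 6t - 56) + (-70t^2 + 35t + 210)
  t^3 + 9t^2 + 6t - 56 = (-(1/70)t - 19/140)(-70t^2 + 35t + 210) + ((55/4)t - 55/2)
  -70t^2 + 35t + 210 = (-(56/11)t - 84/11)((55/4)t - 55/2) + (0)
Last nonzero remainder: (55/4)t - 55/2. Dividing through by 55/4 gives the monic gcd t - 2.
Then lcm(f, g) = f·g / gcd(f, g); expanding and making the result monic gives the answer.

t^5 + 6t^4 - 14t^3 - 11t^2 + 210t - 392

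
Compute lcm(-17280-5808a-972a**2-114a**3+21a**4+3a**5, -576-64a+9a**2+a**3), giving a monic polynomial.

Apply the Euclidean algorithm:
  3a**5+21a**4-114a**3-972a**2-5808a-17280 = (3a**2-6a+132)(a**3+9a**2-64a-576) + (-816a**2-816a+58752)
  a**3+9a**2-64a-576 = (-(1/816)a-1/102)(-816a**2-816a+58752) + (0)
Last nonzero remainder: -816a**2-816a+58752. Dividing through by -816 gives the monic gcd a**2+a-72.
Then lcm(f, g) = f·g / gcd(f, g); expanding and making the result monic gives the answer.

-46080-21248a-4528a**2-628a**3+18a**4+15a**5+a**6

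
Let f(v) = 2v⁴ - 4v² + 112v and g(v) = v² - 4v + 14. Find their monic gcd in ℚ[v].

Apply the Euclidean algorithm:
  2v⁴ - 4v² + 112v = (2v² + 8v)(v² - 4v + 14) + (0)
The last nonzero remainder v² - 4v + 14 is already monic.

v² - 4v + 14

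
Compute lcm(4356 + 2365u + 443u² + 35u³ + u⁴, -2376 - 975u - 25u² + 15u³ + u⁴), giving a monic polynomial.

-104544 - 78540u - 18101u² - 690u³ + 244u⁴ + 30u⁵ + u⁶

By polynomial division,
  u⁴ + 35u³ + 443u² + 2365u + 4356 = (u⁴ + 15u³ - 25u² - 975u - 2376) + (20u³ + 468u² + 3340u + 6732)
  u⁴ + 15u³ - 25u² - 975u - 2376 = ((1/20)u - 21/50)(20u³ + 468u² + 3340u + 6732) + ((114/25)u² + (456/5)u + 11286/25)
  20u³ + 468u² + 3340u + 6732 = ((250/57)u + 850/57)((114/25)u² + (456/5)u + 11286/25) + (0)
Last nonzero remainder: (114/25)u² + (456/5)u + 11286/25. Dividing through by 114/25 gives the monic gcd u² + 20u + 99.
Then lcm(f, g) = f·g / gcd(f, g); expanding and making the result monic gives the answer.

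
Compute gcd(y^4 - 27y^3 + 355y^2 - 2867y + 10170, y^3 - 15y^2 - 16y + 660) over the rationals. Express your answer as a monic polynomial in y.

Apply the Euclidean algorithm:
  y^4 - 27y^3 + 355y^2 - 2867y + 10170 = (y - 12)(y^3 - 15y^2 - 16y + 660) + (191y^2 - 3719y + 18090)
  y^3 - 15y^2 - 16y + 660 = ((1/191)y + 854/36481)(191y^2 - 3719y + 18090) + (-(862860/36481)y + 8628600/36481)
  191y^2 - 3719y + 18090 = (-(6967871/862860)y + 21998043/287620)(-(862860/36481)y + 8628600/36481) + (0)
Last nonzero remainder: -(862860/36481)y + 8628600/36481. Dividing through by -862860/36481 gives the monic gcd y - 10.

y - 10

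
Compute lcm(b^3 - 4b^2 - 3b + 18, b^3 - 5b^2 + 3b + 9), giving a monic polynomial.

Repeated division with remainder:
  b^3 - 4b^2 - 3b + 18 = (b^3 - 5b^2 + 3b + 9) + (b^2 - 6b + 9)
  b^3 - 5b^2 + 3b + 9 = (b + 1)(b^2 - 6b + 9) + (0)
The last nonzero remainder b^2 - 6b + 9 is already monic.
Then lcm(f, g) = f·g / gcd(f, g); expanding and making the result monic gives the answer.

b^4 - 3b^3 - 7b^2 + 15b + 18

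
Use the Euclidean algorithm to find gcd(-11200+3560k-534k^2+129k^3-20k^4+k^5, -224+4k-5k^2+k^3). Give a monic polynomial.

Euclidean algorithm in ℚ[k]:
  k^5-20k^4+129k^3-534k^2+3560k-11200 = (k^2-15k+50)(k^3-5k^2+4k-224) + (0)
The last nonzero remainder k^3-5k^2+4k-224 is already monic.

-224+4k-5k^2+k^3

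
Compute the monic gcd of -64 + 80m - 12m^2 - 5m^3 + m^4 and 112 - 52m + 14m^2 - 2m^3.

Repeated division with remainder:
  m^4 - 5m^3 - 12m^2 + 80m - 64 = (-(1/2)m - 1)(-2m^3 + 14m^2 - 52m + 112) + (-24m^2 + 84m + 48)
  -2m^3 + 14m^2 - 52m + 112 = ((1/12)m - 7/24)(-24m^2 + 84m + 48) + (-(63/2)m + 126)
  -24m^2 + 84m + 48 = ((16/21)m + 8/21)(-(63/2)m + 126) + (0)
Last nonzero remainder: -(63/2)m + 126. Dividing through by -63/2 gives the monic gcd m - 4.

-4 + m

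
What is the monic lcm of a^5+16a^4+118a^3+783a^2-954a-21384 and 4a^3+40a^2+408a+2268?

a^6+23a^5+230a^4+1609a^3+4527a^2-28062a-149688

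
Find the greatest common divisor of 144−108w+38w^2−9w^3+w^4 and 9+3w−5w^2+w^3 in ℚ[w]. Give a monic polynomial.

By polynomial division,
  w^4−9w^3+38w^2−108w+144 = (w−4)(w^3−5w^2+3w+9) + (15w^2−105w+180)
  w^3−5w^2+3w+9 = ((1/15)w+2/15)(15w^2−105w+180) + (5w−15)
  15w^2−105w+180 = (3w−12)(5w−15) + (0)
Last nonzero remainder: 5w−15. Dividing through by 5 gives the monic gcd w−3.

−3+w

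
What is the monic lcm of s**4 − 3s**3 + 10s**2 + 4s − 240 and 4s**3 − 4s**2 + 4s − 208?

s**6 + 14s**4 − 5s**3 − 98s**2 − 668s − 3120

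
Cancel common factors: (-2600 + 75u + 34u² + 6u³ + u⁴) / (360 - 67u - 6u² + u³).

Repeated division with remainder:
  u⁴ + 6u³ + 34u² + 75u - 2600 = (u + 12)(u³ - 6u² - 67u + 360) + (173u² + 519u - 6920)
  u³ - 6u² - 67u + 360 = ((1/173)u - 9/173)(173u² + 519u - 6920) + (0)
Last nonzero remainder: 173u² + 519u - 6920. Dividing through by 173 gives the monic gcd u² + 3u - 40.
Cancel u² + 3u - 40 from numerator and denominator to get the reduced form.

(65 + 3u + u²)/(-9 + u)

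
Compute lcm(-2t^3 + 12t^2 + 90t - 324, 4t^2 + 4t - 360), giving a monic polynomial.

Euclidean algorithm in ℚ[t]:
  -2t^3 + 12t^2 + 90t - 324 = (-(1/2)t + 7/2)(4t^2 + 4t - 360) + (-104t + 936)
  4t^2 + 4t - 360 = (-(1/26)t - 5/13)(-104t + 936) + (0)
Last nonzero remainder: -104t + 936. Dividing through by -104 gives the monic gcd t - 9.
Then lcm(f, g) = f·g / gcd(f, g); expanding and making the result monic gives the answer.

t^4 + 4t^3 - 105t^2 - 288t + 1620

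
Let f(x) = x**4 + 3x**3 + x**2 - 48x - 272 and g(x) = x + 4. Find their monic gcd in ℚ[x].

Repeated division with remainder:
  x**4 + 3x**3 + x**2 - 48x - 272 = (x**3 - x**2 + 5x - 68)(x + 4) + (0)
The last nonzero remainder x + 4 is already monic.

x + 4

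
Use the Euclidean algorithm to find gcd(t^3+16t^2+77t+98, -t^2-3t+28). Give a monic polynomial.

t+7

Euclidean algorithm in ℚ[t]:
  t^3+16t^2+77t+98 = (-t-13)(-t^2-3t+28) + (66t+462)
  -t^2-3t+28 = (-(1/66)t+2/33)(66t+462) + (0)
Last nonzero remainder: 66t+462. Dividing through by 66 gives the monic gcd t+7.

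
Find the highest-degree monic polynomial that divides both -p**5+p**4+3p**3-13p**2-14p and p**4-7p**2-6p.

Euclidean algorithm in ℚ[p]:
  -p**5+p**4+3p**3-13p**2-14p = (-p+1)(p**4-7p**2-6p) + (-4p**3-12p**2-8p)
  p**4-7p**2-6p = (-(1/4)p+3/4)(-4p**3-12p**2-8p) + (0)
Last nonzero remainder: -4p**3-12p**2-8p. Dividing through by -4 gives the monic gcd p**3+3p**2+2p.

p**3+3p**2+2p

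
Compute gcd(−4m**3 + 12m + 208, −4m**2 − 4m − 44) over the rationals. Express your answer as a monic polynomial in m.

Repeated division with remainder:
  −4m**3 + 12m + 208 = (m − 1)(−4m**2 − 4m − 44) + (52m + 164)
  −4m**2 − 4m − 44 = (−(1/13)m + 28/169)(52m + 164) + (−12028/169)
  52m + 164 = (−(2197/3007)m − 6929/3007)(−12028/169) + (0)
The last nonzero remainder is the constant −12028/169, so the polynomials are coprime and gcd = 1.

1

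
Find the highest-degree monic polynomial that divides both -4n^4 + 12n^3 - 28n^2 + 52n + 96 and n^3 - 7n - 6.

Apply the Euclidean algorithm:
  -4n^4 + 12n^3 - 28n^2 + 52n + 96 = (-4n + 12)(n^3 - 7n - 6) + (-56n^2 + 112n + 168)
  n^3 - 7n - 6 = (-(1/56)n - 1/28)(-56n^2 + 112n + 168) + (0)
Last nonzero remainder: -56n^2 + 112n + 168. Dividing through by -56 gives the monic gcd n^2 - 2n - 3.

n^2 - 2n - 3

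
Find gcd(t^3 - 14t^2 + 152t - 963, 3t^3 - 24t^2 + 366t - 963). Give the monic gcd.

Euclidean algorithm in ℚ[t]:
  t^3 - 14t^2 + 152t - 963 = (1/3)(3t^3 - 24t^2 + 366t - 963) + (-6t^2 + 30t - 642)
  3t^3 - 24t^2 + 366t - 963 = (-(1/2)t + 3/2)(-6t^2 + 30t - 642) + (0)
Last nonzero remainder: -6t^2 + 30t - 642. Dividing through by -6 gives the monic gcd t^2 - 5t + 107.

t^2 - 5t + 107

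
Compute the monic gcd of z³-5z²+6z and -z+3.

z-3

Apply the Euclidean algorithm:
  z³-5z²+6z = (-z²+2z)(-z+3) + (0)
Last nonzero remainder: -z+3. Dividing through by -1 gives the monic gcd z-3.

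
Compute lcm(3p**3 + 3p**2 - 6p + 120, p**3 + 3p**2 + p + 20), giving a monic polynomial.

p**5 + 2p**3 + 47p**2 - 50p + 200

Repeated division with remainder:
  3p**3 + 3p**2 - 6p + 120 = (3)(p**3 + 3p**2 + p + 20) + (-6p**2 - 9p + 60)
  p**3 + 3p**2 + p + 20 = (-(1/6)p - 1/4)(-6p**2 - 9p + 60) + ((35/4)p + 35)
  -6p**2 - 9p + 60 = (-(24/35)p + 12/7)((35/4)p + 35) + (0)
Last nonzero remainder: (35/4)p + 35. Dividing through by 35/4 gives the monic gcd p + 4.
Then lcm(f, g) = f·g / gcd(f, g); expanding and making the result monic gives the answer.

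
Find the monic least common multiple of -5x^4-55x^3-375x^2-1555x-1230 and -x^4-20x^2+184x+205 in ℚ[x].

x^5+6x^4+20x^3-64x^2-1309x-1230

By polynomial division,
  -5x^4-55x^3-375x^2-1555x-1230 = (5)(-x^4-20x^2+184x+205) + (-55x^3-275x^2-2475x-2255)
  -x^4-20x^2+184x+205 = ((1/55)x-1/11)(-55x^3-275x^2-2475x-2255) + (0)
Last nonzero remainder: -55x^3-275x^2-2475x-2255. Dividing through by -55 gives the monic gcd x^3+5x^2+45x+41.
Then lcm(f, g) = f·g / gcd(f, g); expanding and making the result monic gives the answer.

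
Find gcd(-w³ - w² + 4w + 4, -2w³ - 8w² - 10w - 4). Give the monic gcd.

w² + 3w + 2

Apply the Euclidean algorithm:
  -w³ - w² + 4w + 4 = (1/2)(-2w³ - 8w² - 10w - 4) + (3w² + 9w + 6)
  -2w³ - 8w² - 10w - 4 = (-(2/3)w - 2/3)(3w² + 9w + 6) + (0)
Last nonzero remainder: 3w² + 9w + 6. Dividing through by 3 gives the monic gcd w² + 3w + 2.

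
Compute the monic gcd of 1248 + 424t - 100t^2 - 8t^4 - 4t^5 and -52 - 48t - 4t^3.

By polynomial division,
  -4t^5 - 8t^4 - 100t^2 + 424t + 1248 = (t^2 + 2t - 12)(-4t^3 - 48t - 52) + (48t^2 - 48t + 624)
  -4t^3 - 48t - 52 = (-(1/12)t - 1/12)(48t^2 - 48t + 624) + (0)
Last nonzero remainder: 48t^2 - 48t + 624. Dividing through by 48 gives the monic gcd t^2 - t + 13.

13 - t + t^2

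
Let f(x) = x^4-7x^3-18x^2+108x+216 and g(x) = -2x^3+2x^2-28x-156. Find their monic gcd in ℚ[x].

x+3

By polynomial division,
  x^4-7x^3-18x^2+108x+216 = (-(1/2)x+3)(-2x^3+2x^2-28x-156) + (-38x^2+114x+684)
  -2x^3+2x^2-28x-156 = ((1/19)x+2/19)(-38x^2+114x+684) + (-76x-228)
  -38x^2+114x+684 = ((1/2)x-3)(-76x-228) + (0)
Last nonzero remainder: -76x-228. Dividing through by -76 gives the monic gcd x+3.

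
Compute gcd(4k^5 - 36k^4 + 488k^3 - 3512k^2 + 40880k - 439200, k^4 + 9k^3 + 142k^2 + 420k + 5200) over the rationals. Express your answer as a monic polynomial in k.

k^2 + 10k + 100

By polynomial division,
  4k^5 - 36k^4 + 488k^3 - 3512k^2 + 40880k - 439200 = (4k - 72)(k^4 + 9k^3 + 142k^2 + 420k + 5200) + (568k^3 + 5032k^2 + 50320k - 64800)
  k^4 + 9k^3 + 142k^2 + 420k + 5200 = ((1/568)k + 5/20164)(568k^3 + 5032k^2 + 50320k - 64800) + ((262942/5041)k^2 + (2629420/5041)k + 26294200/5041)
  568k^3 + 5032k^2 + 50320k - 64800 = ((1431644/131471)k - 1633284/131471)((262942/5041)k^2 + (2629420/5041)k + 26294200/5041) + (0)
Last nonzero remainder: (262942/5041)k^2 + (2629420/5041)k + 26294200/5041. Dividing through by 262942/5041 gives the monic gcd k^2 + 10k + 100.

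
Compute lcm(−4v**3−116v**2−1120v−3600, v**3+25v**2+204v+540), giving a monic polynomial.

v**4+35v**3+454v**2+2580v+5400

Euclidean algorithm in ℚ[v]:
  −4v**3−116v**2−1120v−3600 = (−4)(v**3+25v**2+204v+540) + (−16v**2−304v−1440)
  v**3+25v**2+204v+540 = (−(1/16)v−3/8)(−16v**2−304v−1440) + (0)
Last nonzero remainder: −16v**2−304v−1440. Dividing through by −16 gives the monic gcd v**2+19v+90.
Then lcm(f, g) = f·g / gcd(f, g); expanding and making the result monic gives the answer.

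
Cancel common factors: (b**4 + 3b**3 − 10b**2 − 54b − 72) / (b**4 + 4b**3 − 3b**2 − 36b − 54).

(b − 4)/(b − 3)

Repeated division with remainder:
  b**4 + 3b**3 − 10b**2 − 54b − 72 = (b**4 + 4b**3 − 3b**2 − 36b − 54) + (−b**3 − 7b**2 − 18b − 18)
  b**4 + 4b**3 − 3b**2 − 36b − 54 = (−b + 3)(−b**3 − 7b**2 − 18b − 18) + (0)
Last nonzero remainder: −b**3 − 7b**2 − 18b − 18. Dividing through by −1 gives the monic gcd b**3 + 7b**2 + 18b + 18.
Cancel b**3 + 7b**2 + 18b + 18 from numerator and denominator to get the reduced form.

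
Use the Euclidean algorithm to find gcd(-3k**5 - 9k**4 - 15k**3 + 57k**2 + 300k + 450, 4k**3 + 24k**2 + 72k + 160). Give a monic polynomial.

By polynomial division,
  -3k**5 - 9k**4 - 15k**3 + 57k**2 + 300k + 450 = (-(3/4)k**2 + (9/4)k - 15/4)(4k**3 + 24k**2 + 72k + 160) + (105k**2 + 210k + 1050)
  4k**3 + 24k**2 + 72k + 160 = ((4/105)k + 16/105)(105k**2 + 210k + 1050) + (0)
Last nonzero remainder: 105k**2 + 210k + 1050. Dividing through by 105 gives the monic gcd k**2 + 2k + 10.

k**2 + 2k + 10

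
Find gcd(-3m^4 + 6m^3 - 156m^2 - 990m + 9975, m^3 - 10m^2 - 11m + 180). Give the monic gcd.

m - 5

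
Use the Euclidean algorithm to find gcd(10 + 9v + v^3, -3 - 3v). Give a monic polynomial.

1 + v

Repeated division with remainder:
  v^3 + 9v + 10 = (-(1/3)v^2 + (1/3)v - 10/3)(-3v - 3) + (0)
Last nonzero remainder: -3v - 3. Dividing through by -3 gives the monic gcd v + 1.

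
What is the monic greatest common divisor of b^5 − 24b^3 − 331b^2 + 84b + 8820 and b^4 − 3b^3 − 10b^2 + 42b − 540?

b^2 − b − 30

Repeated division with remainder:
  b^5 − 24b^3 − 331b^2 + 84b + 8820 = (b + 3)(b^4 − 3b^3 − 10b^2 + 42b − 540) + (−5b^3 − 343b^2 + 498b + 10440)
  b^4 − 3b^3 − 10b^2 + 42b − 540 = (−(1/5)b + 358/25)(−5b^3 − 343b^2 + 498b + 10440) + ((125034/25)b^2 − (125034/25)b − 750204/5)
  −5b^3 − 343b^2 + 498b + 10440 = (−(125/125034)b − 1450/20839)((125034/25)b^2 − (125034/25)b − 750204/5) + (0)
Last nonzero remainder: (125034/25)b^2 − (125034/25)b − 750204/5. Dividing through by 125034/25 gives the monic gcd b^2 − b − 30.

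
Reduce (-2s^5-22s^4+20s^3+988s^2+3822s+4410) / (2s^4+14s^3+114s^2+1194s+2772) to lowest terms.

Euclidean algorithm in ℚ[s]:
  -2s^5-22s^4+20s^3+988s^2+3822s+4410 = (-s-4)(2s^4+14s^3+114s^2+1194s+2772) + (190s^3+2638s^2+11370s+15498)
  2s^4+14s^3+114s^2+1194s+2772 = ((1/95)s-654/9025)(190s^3+2638s^2+11370s+15498) + ((1673952/9025)s^2+(3347904/1805)s+35152992/9025)
  190s^3+2638s^2+11370s+15498 = ((857375/836976)s+1110075/278992)((1673952/9025)s^2+(3347904/1805)s+35152992/9025) + (0)
Last nonzero remainder: (1673952/9025)s^2+(3347904/1805)s+35152992/9025. Dividing through by 1673952/9025 gives the monic gcd s^2+10s+21.
Cancel s^2+10s+21 from numerator and denominator to get the reduced form.

(-s^3-s^2+41s+105)/(s^2-3s+66)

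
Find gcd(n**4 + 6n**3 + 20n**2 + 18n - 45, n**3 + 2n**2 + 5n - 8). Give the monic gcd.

n - 1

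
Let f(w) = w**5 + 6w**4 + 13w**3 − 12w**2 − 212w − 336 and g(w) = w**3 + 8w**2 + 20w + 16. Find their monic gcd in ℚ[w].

Apply the Euclidean algorithm:
  w**5 + 6w**4 + 13w**3 − 12w**2 − 212w − 336 = (w**2 − 2w + 9)(w**3 + 8w**2 + 20w + 16) + (−60w**2 − 360w − 480)
  w**3 + 8w**2 + 20w + 16 = (−(1/60)w − 1/30)(−60w**2 − 360w − 480) + (0)
Last nonzero remainder: −60w**2 − 360w − 480. Dividing through by −60 gives the monic gcd w**2 + 6w + 8.

w**2 + 6w + 8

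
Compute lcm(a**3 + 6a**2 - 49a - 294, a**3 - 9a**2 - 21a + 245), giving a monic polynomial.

a**5 + 4a**4 - 96a**3 - 406a**2 + 2303a + 10290

Apply the Euclidean algorithm:
  a**3 + 6a**2 - 49a - 294 = (a**3 - 9a**2 - 21a + 245) + (15a**2 - 28a - 539)
  a**3 - 9a**2 - 21a + 245 = ((1/15)a - 107/225)(15a**2 - 28a - 539) + ((364/225)a - 2548/225)
  15a**2 - 28a - 539 = ((3375/364)a + 2475/52)((364/225)a - 2548/225) + (0)
Last nonzero remainder: (364/225)a - 2548/225. Dividing through by 364/225 gives the monic gcd a - 7.
Then lcm(f, g) = f·g / gcd(f, g); expanding and making the result monic gives the answer.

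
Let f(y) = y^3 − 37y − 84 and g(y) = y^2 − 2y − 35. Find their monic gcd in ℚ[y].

Apply the Euclidean algorithm:
  y^3 − 37y − 84 = (y + 2)(y^2 − 2y − 35) + (2y − 14)
  y^2 − 2y − 35 = ((1/2)y + 5/2)(2y − 14) + (0)
Last nonzero remainder: 2y − 14. Dividing through by 2 gives the monic gcd y − 7.

y − 7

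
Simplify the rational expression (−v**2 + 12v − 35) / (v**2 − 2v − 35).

Apply the Euclidean algorithm:
  −v**2 + 12v − 35 = (−1)(v**2 − 2v − 35) + (10v − 70)
  v**2 − 2v − 35 = ((1/10)v + 1/2)(10v − 70) + (0)
Last nonzero remainder: 10v − 70. Dividing through by 10 gives the monic gcd v − 7.
Cancel v − 7 from numerator and denominator to get the reduced form.

(−v + 5)/(v + 5)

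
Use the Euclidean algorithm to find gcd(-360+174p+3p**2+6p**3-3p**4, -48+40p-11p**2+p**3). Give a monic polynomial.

-4+p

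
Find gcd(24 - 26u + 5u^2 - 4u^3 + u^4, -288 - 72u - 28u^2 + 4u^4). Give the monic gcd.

Apply the Euclidean algorithm:
  u^4 - 4u^3 + 5u^2 - 26u + 24 = (1/4)(4u^4 - 28u^2 - 72u - 288) + (-4u^3 + 12u^2 - 8u + 96)
  4u^4 - 28u^2 - 72u - 288 = (-u - 3)(-4u^3 + 12u^2 - 8u + 96) + (0)
Last nonzero remainder: -4u^3 + 12u^2 - 8u + 96. Dividing through by -4 gives the monic gcd u^3 - 3u^2 + 2u - 24.

-24 + 2u - 3u^2 + u^3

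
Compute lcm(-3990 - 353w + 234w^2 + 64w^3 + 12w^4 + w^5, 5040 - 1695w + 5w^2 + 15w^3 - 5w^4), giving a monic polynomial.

-191520 + 10986w + 9713w^2 + 1081w^3 + 362w^4 + 28w^5 + 5w^6 + w^7

Repeated division with remainder:
  w^5 + 12w^4 + 64w^3 + 234w^2 - 353w - 3990 = (-(1/5)w - 3)(-5w^4 + 15w^3 + 5w^2 - 1695w + 5040) + (110w^3 - 90w^2 - 4430w + 11130)
  -5w^4 + 15w^3 + 5w^2 - 1695w + 5040 = (-(1/22)w + 12/121)(110w^3 - 90w^2 - 4430w + 11130) + (-(22680/121)w^2 - (90720/121)w + 476280/121)
  110w^3 - 90w^2 - 4430w + 11130 = (-(1331/2268)w + 6413/2268)(-(22680/121)w^2 - (90720/121)w + 476280/121) + (0)
Last nonzero remainder: -(22680/121)w^2 - (90720/121)w + 476280/121. Dividing through by -22680/121 gives the monic gcd w^2 + 4w - 21.
Then lcm(f, g) = f·g / gcd(f, g); expanding and making the result monic gives the answer.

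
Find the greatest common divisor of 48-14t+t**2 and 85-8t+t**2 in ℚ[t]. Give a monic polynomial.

1

Repeated division with remainder:
  t**2-14t+48 = (t**2-8t+85) + (-6t-37)
  t**2-8t+85 = (-(1/6)t+85/36)(-6t-37) + (6205/36)
  -6t-37 = (-(216/6205)t-1332/6205)(6205/36) + (0)
The last nonzero remainder is the constant 6205/36, so the polynomials are coprime and gcd = 1.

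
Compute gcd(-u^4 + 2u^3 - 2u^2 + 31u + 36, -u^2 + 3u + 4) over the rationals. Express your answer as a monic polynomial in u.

u^2 - 3u - 4

By polynomial division,
  -u^4 + 2u^3 - 2u^2 + 31u + 36 = (u^2 + u + 9)(-u^2 + 3u + 4) + (0)
Last nonzero remainder: -u^2 + 3u + 4. Dividing through by -1 gives the monic gcd u^2 - 3u - 4.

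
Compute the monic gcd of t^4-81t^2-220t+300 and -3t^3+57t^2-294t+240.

Euclidean algorithm in ℚ[t]:
  t^4-81t^2-220t+300 = (-(1/3)t-19/3)(-3t^3+57t^2-294t+240) + (182t^2-2002t+1820)
  -3t^3+57t^2-294t+240 = (-(3/182)t+12/91)(182t^2-2002t+1820) + (0)
Last nonzero remainder: 182t^2-2002t+1820. Dividing through by 182 gives the monic gcd t^2-11t+10.

t^2-11t+10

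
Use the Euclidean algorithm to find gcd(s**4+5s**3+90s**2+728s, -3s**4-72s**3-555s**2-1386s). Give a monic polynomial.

Repeated division with remainder:
  s**4+5s**3+90s**2+728s = (-1/3)(-3s**4-72s**3-555s**2-1386s) + (-19s**3-95s**2+266s)
  -3s**4-72s**3-555s**2-1386s = ((3/19)s+3)(-19s**3-95s**2+266s) + (-312s**2-2184s)
  -19s**3-95s**2+266s = ((19/312)s-19/156)(-312s**2-2184s) + (0)
Last nonzero remainder: -312s**2-2184s. Dividing through by -312 gives the monic gcd s**2+7s.

s**2+7s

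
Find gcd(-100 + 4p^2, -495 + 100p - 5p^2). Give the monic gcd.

Euclidean algorithm in ℚ[p]:
  4p^2 - 100 = (-4/5)(-5p^2 + 100p - 495) + (80p - 496)
  -5p^2 + 100p - 495 = (-(1/16)p + 69/80)(80p - 496) + (-336/5)
  80p - 496 = (-(25/21)p + 155/21)(-336/5) + (0)
The last nonzero remainder is the constant -336/5, so the polynomials are coprime and gcd = 1.

1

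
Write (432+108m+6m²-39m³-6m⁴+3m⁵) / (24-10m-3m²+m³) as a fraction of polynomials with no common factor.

(-36-6m-3m²+3m³)/(-2+m)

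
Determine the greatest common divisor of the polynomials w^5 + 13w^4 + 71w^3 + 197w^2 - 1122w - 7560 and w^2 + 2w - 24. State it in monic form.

w^2 + 2w - 24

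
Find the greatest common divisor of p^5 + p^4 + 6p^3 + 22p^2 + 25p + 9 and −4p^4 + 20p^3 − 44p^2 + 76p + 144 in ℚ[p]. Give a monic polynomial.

Apply the Euclidean algorithm:
  p^5 + p^4 + 6p^3 + 22p^2 + 25p + 9 = (−(1/4)p − 3/2)(−4p^4 + 20p^3 − 44p^2 + 76p + 144) + (25p^3 − 25p^2 + 175p + 225)
  −4p^4 + 20p^3 − 44p^2 + 76p + 144 = (−(4/25)p + 16/25)(25p^3 − 25p^2 + 175p + 225) + (0)
Last nonzero remainder: 25p^3 − 25p^2 + 175p + 225. Dividing through by 25 gives the monic gcd p^3 − p^2 + 7p + 9.

p^3 − p^2 + 7p + 9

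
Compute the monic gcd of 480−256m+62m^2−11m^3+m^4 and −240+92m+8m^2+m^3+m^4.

24−2m+m^2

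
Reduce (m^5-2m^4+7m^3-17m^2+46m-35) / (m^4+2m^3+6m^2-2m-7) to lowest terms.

(m^2-3m+5)/(m+1)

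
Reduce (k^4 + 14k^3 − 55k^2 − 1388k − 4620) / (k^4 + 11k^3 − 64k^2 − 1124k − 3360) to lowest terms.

(k + 11)/(k + 8)

By polynomial division,
  k^4 + 14k^3 − 55k^2 − 1388k − 4620 = (k^4 + 11k^3 − 64k^2 − 1124k − 3360) + (3k^3 + 9k^2 − 264k − 1260)
  k^4 + 11k^3 − 64k^2 − 1124k − 3360 = ((1/3)k + 8/3)(3k^3 + 9k^2 − 264k − 1260) + (0)
Last nonzero remainder: 3k^3 + 9k^2 − 264k − 1260. Dividing through by 3 gives the monic gcd k^3 + 3k^2 − 88k − 420.
Cancel k^3 + 3k^2 − 88k − 420 from numerator and denominator to get the reduced form.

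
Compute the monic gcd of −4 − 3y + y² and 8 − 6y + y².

−4 + y

Euclidean algorithm in ℚ[y]:
  y² − 3y − 4 = (y² − 6y + 8) + (3y − 12)
  y² − 6y + 8 = ((1/3)y − 2/3)(3y − 12) + (0)
Last nonzero remainder: 3y − 12. Dividing through by 3 gives the monic gcd y − 4.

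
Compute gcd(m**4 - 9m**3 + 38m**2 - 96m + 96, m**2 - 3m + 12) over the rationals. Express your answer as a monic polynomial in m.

Euclidean algorithm in ℚ[m]:
  m**4 - 9m**3 + 38m**2 - 96m + 96 = (m**2 - 6m + 8)(m**2 - 3m + 12) + (0)
The last nonzero remainder m**2 - 3m + 12 is already monic.

m**2 - 3m + 12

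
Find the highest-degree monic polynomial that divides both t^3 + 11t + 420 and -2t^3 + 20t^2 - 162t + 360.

t^2 - 7t + 60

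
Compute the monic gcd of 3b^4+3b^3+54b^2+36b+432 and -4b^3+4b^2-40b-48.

Euclidean algorithm in ℚ[b]:
  3b^4+3b^3+54b^2+36b+432 = (-(3/4)b-3/2)(-4b^3+4b^2-40b-48) + (30b^2-60b+360)
  -4b^3+4b^2-40b-48 = (-(2/15)b-2/15)(30b^2-60b+360) + (0)
Last nonzero remainder: 30b^2-60b+360. Dividing through by 30 gives the monic gcd b^2-2b+12.

b^2-2b+12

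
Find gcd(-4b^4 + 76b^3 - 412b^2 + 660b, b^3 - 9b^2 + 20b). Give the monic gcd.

By polynomial division,
  -4b^4 + 76b^3 - 412b^2 + 660b = (-4b + 40)(b^3 - 9b^2 + 20b) + (28b^2 - 140b)
  b^3 - 9b^2 + 20b = ((1/28)b - 1/7)(28b^2 - 140b) + (0)
Last nonzero remainder: 28b^2 - 140b. Dividing through by 28 gives the monic gcd b^2 - 5b.

b^2 - 5b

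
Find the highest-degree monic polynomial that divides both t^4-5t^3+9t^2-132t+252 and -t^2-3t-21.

Euclidean algorithm in ℚ[t]:
  t^4-5t^3+9t^2-132t+252 = (-t^2+8t-12)(-t^2-3t-21) + (0)
Last nonzero remainder: -t^2-3t-21. Dividing through by -1 gives the monic gcd t^2+3t+21.

t^2+3t+21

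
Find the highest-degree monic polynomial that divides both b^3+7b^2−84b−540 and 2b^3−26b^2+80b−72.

Repeated division with remainder:
  b^3+7b^2−84b−540 = (1/2)(2b^3−26b^2+80b−72) + (20b^2−124b−504)
  2b^3−26b^2+80b−72 = ((1/10)b−17/25)(20b^2−124b−504) + ((1152/25)b−10368/25)
  20b^2−124b−504 = ((125/288)b+175/144)((1152/25)b−10368/25) + (0)
Last nonzero remainder: (1152/25)b−10368/25. Dividing through by 1152/25 gives the monic gcd b−9.

b−9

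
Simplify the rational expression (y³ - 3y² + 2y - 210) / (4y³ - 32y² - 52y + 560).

Apply the Euclidean algorithm:
  y³ - 3y² + 2y - 210 = (1/4)(4y³ - 32y² - 52y + 560) + (5y² + 15y - 350)
  4y³ - 32y² - 52y + 560 = ((4/5)y - 44/5)(5y² + 15y - 350) + (360y - 2520)
  5y² + 15y - 350 = ((1/72)y + 5/36)(360y - 2520) + (0)
Last nonzero remainder: 360y - 2520. Dividing through by 360 gives the monic gcd y - 7.
Cancel y - 7 from numerator and denominator to get the reduced form.

(y² + 4y + 30)/(4y² - 4y - 80)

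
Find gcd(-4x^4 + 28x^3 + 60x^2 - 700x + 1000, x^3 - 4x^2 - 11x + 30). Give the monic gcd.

x^2 - 7x + 10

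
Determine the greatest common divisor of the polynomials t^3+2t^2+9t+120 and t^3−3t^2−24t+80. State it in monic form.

t+5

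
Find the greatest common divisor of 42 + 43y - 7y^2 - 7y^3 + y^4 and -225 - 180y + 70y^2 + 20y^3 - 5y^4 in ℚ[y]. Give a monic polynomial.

-3 - 2y + y^2

Euclidean algorithm in ℚ[y]:
  y^4 - 7y^3 - 7y^2 + 43y + 42 = (-1/5)(-5y^4 + 20y^3 + 70y^2 - 180y - 225) + (-3y^3 + 7y^2 + 7y - 3)
  -5y^4 + 20y^3 + 70y^2 - 180y - 225 = ((5/3)y - 25/9)(-3y^3 + 7y^2 + 7y - 3) + ((700/9)y^2 - (1400/9)y - 700/3)
  -3y^3 + 7y^2 + 7y - 3 = (-(27/700)y + 9/700)((700/9)y^2 - (1400/9)y - 700/3) + (0)
Last nonzero remainder: (700/9)y^2 - (1400/9)y - 700/3. Dividing through by 700/9 gives the monic gcd y^2 - 2y - 3.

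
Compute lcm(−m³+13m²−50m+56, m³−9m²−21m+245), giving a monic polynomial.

By polynomial division,
  −m³+13m²−50m+56 = (−1)(m³−9m²−21m+245) + (4m²−71m+301)
  m³−9m²−21m+245 = ((1/4)m+35/16)(4m²−71m+301) + ((945/16)m−6615/16)
  4m²−71m+301 = ((64/945)m−688/945)((945/16)m−6615/16) + (0)
Last nonzero remainder: (945/16)m−6615/16. Dividing through by 945/16 gives the monic gcd m−7.
Then lcm(f, g) = f·g / gcd(f, g); expanding and making the result monic gives the answer.

m⁵−15m⁴+41m³+299m²−1638m+1960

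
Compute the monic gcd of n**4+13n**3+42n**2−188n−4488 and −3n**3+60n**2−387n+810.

By polynomial division,
  n**4+13n**3+42n**2−188n−4488 = (−(1/3)n−11)(−3n**3+60n**2−387n+810) + (573n**2−4175n+4422)
  −3n**3+60n**2−387n+810 = (−(1/191)n+7285/109443)(573n**2−4175n+4422) + (−(9405760/109443)n+18811520/36481)
  573n**2−4175n+4422 = (−(62710839/9405760)n+80659491/9405760)(−(9405760/109443)n+18811520/36481) + (0)
Last nonzero remainder: −(9405760/109443)n+18811520/36481. Dividing through by −9405760/109443 gives the monic gcd n−6.

n−6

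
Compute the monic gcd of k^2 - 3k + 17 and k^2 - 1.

By polynomial division,
  k^2 - 3k + 17 = (k^2 - 1) + (-3k + 18)
  k^2 - 1 = (-(1/3)k - 2)(-3k + 18) + (35)
  -3k + 18 = (-(3/35)k + 18/35)(35) + (0)
The last nonzero remainder is the constant 35, so the polynomials are coprime and gcd = 1.

1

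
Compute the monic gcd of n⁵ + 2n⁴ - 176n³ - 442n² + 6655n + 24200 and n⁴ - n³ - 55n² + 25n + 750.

n² + 10n + 25

Apply the Euclidean algorithm:
  n⁵ + 2n⁴ - 176n³ - 442n² + 6655n + 24200 = (n + 3)(n⁴ - n³ - 55n² + 25n + 750) + (-118n³ - 302n² + 5830n + 21950)
  n⁴ - n³ - 55n² + 25n + 750 = (-(1/118)n + 105/3481)(-118n³ - 302n² + 5830n + 21950) + ((12240/3481)n² + (122400/3481)n + 306000/3481)
  -118n³ - 302n² + 5830n + 21950 = (-(205379/6120)n + 1528159/6120)((12240/3481)n² + (122400/3481)n + 306000/3481) + (0)
Last nonzero remainder: (12240/3481)n² + (122400/3481)n + 306000/3481. Dividing through by 12240/3481 gives the monic gcd n² + 10n + 25.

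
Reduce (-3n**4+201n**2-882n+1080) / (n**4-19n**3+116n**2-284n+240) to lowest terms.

(-3n**2-21n+90)/(n**2-12n+20)

Repeated division with remainder:
  -3n**4+201n**2-882n+1080 = (-3)(n**4-19n**3+116n**2-284n+240) + (-57n**3+549n**2-1734n+1800)
  n**4-19n**3+116n**2-284n+240 = (-(1/57)n+178/1083)(-57n**3+549n**2-1734n+1800) + (-(1680/361)n**2+(11760/361)n-20160/361)
  -57n**3+549n**2-1734n+1800 = ((6859/560)n-1805/56)(-(1680/361)n**2+(11760/361)n-20160/361) + (0)
Last nonzero remainder: -(1680/361)n**2+(11760/361)n-20160/361. Dividing through by -1680/361 gives the monic gcd n**2-7n+12.
Cancel n**2-7n+12 from numerator and denominator to get the reduced form.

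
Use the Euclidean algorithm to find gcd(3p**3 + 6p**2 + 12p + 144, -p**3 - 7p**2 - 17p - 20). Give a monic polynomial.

By polynomial division,
  3p**3 + 6p**2 + 12p + 144 = (-3)(-p**3 - 7p**2 - 17p - 20) + (-15p**2 - 39p + 84)
  -p**3 - 7p**2 - 17p - 20 = ((1/15)p + 22/75)(-15p**2 - 39p + 84) + (-(279/25)p - 1116/25)
  -15p**2 - 39p + 84 = ((125/93)p - 175/93)(-(279/25)p - 1116/25) + (0)
Last nonzero remainder: -(279/25)p - 1116/25. Dividing through by -279/25 gives the monic gcd p + 4.

p + 4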